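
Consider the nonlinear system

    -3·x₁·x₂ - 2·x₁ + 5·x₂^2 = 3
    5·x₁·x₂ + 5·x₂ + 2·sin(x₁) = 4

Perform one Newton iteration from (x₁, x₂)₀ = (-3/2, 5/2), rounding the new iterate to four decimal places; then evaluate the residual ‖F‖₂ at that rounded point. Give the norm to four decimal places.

10.6485

At (-3/2, 5/2): F = (42.5000, -12.244990).
Jacobian J = [[-3·x₂ - 2, -3·x₁ + 10·x₂], [5·x₂ + 2·cos(x₁), 5·x₁ + 5]].
At the point, J = [[-9.5000, 29.5000], [12.641474, -2.5000]] (det J = -349.173495).
Solving J·Δ = −F gives Δ = (0.7302, -1.2055).
Then the next iterate is (x₁, x₂)₁ = (-0.7698, 1.2945).
Re-evaluating at (-0.7698, 1.2945): F = (9.907770, -3.902014), so ‖F‖₂ = 10.6485.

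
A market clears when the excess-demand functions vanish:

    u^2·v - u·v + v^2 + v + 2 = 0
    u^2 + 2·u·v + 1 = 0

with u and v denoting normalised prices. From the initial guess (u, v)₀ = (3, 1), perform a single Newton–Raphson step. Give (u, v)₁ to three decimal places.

(1.000, 1.000)

At (3, 1): F = (10.000, 16.000).
Jacobian J = [[2·u·v - v, u^2 - u + 2·v + 1], [2·u + 2·v, 2·u]].
At the point, J = [[5.000, 9.000], [8.000, 6.000]] (det J = -42.000).
Solving J·Δ = −F gives Δ = (-2.000, 0.000).
Then the next iterate is (u, v)₁ = (1.000, 1.000).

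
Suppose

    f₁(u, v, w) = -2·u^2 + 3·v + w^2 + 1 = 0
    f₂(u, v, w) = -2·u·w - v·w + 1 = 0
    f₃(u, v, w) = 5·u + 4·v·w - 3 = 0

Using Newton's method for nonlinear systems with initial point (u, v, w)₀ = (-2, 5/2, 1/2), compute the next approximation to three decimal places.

At (-2, 5/2, 1/2): F = (0.750, 1.750, -8.000).
Jacobian J = [[-4·u, 3, 2·w], [-2·w, -w, -2·u - v], [5, 4·w, 4·v]].
At the point, J = [[8.000, 3.000, 1.000], [-1.000, -0.500, 1.500], [5.000, 2.000, 10.000]] (det J = -11.000).
Solving J·Δ = −F gives Δ = (-8.636, 22.580, 0.602).
Then the next iterate is (u, v, w)₁ = (-10.636, 25.080, 1.102).

(-10.636, 25.080, 1.102)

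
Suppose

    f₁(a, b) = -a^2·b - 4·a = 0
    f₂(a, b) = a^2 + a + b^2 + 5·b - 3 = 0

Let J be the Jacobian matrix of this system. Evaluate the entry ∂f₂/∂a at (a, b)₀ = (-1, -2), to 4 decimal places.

-1.0000

∂f₂/∂a = 2·a + 1.
At (-1, -2) this is -1.0000.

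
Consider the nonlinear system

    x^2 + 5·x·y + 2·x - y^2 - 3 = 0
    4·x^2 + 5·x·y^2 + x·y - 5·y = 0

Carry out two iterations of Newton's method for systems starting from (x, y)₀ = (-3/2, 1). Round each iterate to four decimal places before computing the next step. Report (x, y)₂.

(0.8003, 0.1620)

At (-3/2, 1): F = (-12.2500, -5.0000).
Jacobian J = [[2·x + 5·y + 2, 5·x - 2·y], [8·x + 5·y^2 + y, 10·x·y + x - 5]].
At the point, J = [[4.0000, -9.5000], [-6.0000, -21.5000]] (det J = -143.0000).
Solving J·Δ = −F gives Δ = (1.5096, -0.6538).
Then the next iterate is (x, y)₁ = (0.0096, 0.3462).
Round to (0.0096, 0.3462) and repeat: F = (-3.083945, -1.721555), J = [[3.7502, -0.6444], [1.022272, -4.957165]].
Δ = (0.7907, -0.1842), so (x, y)₂ = (0.8003, 0.1620).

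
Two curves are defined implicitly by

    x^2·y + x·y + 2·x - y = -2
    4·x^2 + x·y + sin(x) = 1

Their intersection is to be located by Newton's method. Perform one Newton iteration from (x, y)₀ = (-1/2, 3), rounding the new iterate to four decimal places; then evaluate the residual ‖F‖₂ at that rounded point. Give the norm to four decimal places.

7.5396

At (-1/2, 3): F = (-2.7500, -1.979426).
Jacobian J = [[2·x·y + y + 2, x^2 + x - 1], [8·x + y + cos(x), x]].
At the point, J = [[2.0000, -1.2500], [-0.122417, -0.5000]] (det J = -1.153022).
Solving J·Δ = −F gives Δ = (-0.9534, -3.7254).
Then the next iterate is (x, y)₁ = (-1.4534, -0.7254).
Re-evaluating at (-1.4534, -0.7254): F = (-0.659418, 7.510666), so ‖F‖₂ = 7.5396.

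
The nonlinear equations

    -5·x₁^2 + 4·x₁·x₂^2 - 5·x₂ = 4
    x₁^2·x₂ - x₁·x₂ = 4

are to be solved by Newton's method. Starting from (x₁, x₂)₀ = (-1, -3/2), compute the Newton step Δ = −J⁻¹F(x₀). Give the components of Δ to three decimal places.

(-4.308, 13.192)

At (-1, -3/2): F = (-10.500, -7.000).
Jacobian J = [[-10·x₁ + 4·x₂^2, 8·x₁·x₂ - 5], [2·x₁·x₂ - x₂, x₁^2 - x₁]].
At the point, J = [[19.000, 7.000], [4.500, 2.000]] (det J = 6.500).
Solving J·Δ = −F gives Δ = (-4.308, 13.192).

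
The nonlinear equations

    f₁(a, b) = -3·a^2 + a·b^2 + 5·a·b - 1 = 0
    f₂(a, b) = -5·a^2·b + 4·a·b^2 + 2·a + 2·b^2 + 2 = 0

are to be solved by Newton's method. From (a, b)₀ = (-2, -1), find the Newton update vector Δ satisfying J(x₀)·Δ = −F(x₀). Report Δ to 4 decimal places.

At (-2, -1): F = (-5.0000, 12.0000).
Jacobian J = [[-6·a + b^2 + 5·b, 2·a·b + 5·a], [-10·a·b + 4·b^2 + 2, -5·a^2 + 8·a·b + 4·b]].
At the point, J = [[8.0000, -6.0000], [-14.0000, -8.0000]] (det J = -148.0000).
Solving J·Δ = −F gives Δ = (0.7568, 0.1757).

(0.7568, 0.1757)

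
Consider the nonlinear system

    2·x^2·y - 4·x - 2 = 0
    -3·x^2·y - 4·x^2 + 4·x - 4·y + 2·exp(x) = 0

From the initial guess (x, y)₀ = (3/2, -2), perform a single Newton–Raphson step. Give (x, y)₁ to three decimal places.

At (3/2, -2): F = (-17.000, 27.46338).
Jacobian J = [[4·x·y - 4, 2·x^2], [-6·x·y - 8·x + 2·exp(x) + 4, -3·x^2 - 4]].
At the point, J = [[-16.000, 4.500], [18.96338, -10.750]] (det J = 86.66480).
Solving J·Δ = −F gives Δ = (-0.683, 1.350).
Then the next iterate is (x, y)₁ = (0.817, -0.650).

(0.817, -0.650)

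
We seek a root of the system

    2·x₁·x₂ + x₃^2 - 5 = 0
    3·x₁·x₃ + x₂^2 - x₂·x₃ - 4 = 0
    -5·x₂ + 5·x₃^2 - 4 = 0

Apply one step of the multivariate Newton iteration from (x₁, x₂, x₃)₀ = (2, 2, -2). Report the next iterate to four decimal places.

(0.7400, 1.8480, -1.6620)

At (2, 2, -2): F = (7.0000, -8.0000, 6.0000).
Jacobian J = [[2·x₂, 2·x₁, 2·x₃], [3·x₃, 2·x₂ - x₃, 3·x₁ - x₂], [0, -5, 10·x₃]].
At the point, J = [[4.0000, 4.0000, -4.0000], [-6.0000, 6.0000, 4.0000], [0.0000, -5.0000, -20.0000]] (det J = -1000.0000).
Solving J·Δ = −F gives Δ = (-1.2600, -0.1520, 0.3380).
Then the next iterate is (x₁, x₂, x₃)₁ = (0.7400, 1.8480, -1.6620).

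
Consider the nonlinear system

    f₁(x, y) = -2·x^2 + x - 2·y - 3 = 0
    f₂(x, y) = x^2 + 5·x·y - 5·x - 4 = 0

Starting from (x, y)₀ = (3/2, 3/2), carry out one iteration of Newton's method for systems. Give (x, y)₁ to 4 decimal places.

(-0.8962, 2.9906)

At (3/2, 3/2): F = (-9.0000, 2.0000).
Jacobian J = [[-4·x + 1, -2], [2·x + 5·y - 5, 5·x]].
At the point, J = [[-5.0000, -2.0000], [5.5000, 7.5000]] (det J = -26.5000).
Solving J·Δ = −F gives Δ = (-2.3962, 1.4906).
Then the next iterate is (x, y)₁ = (-0.8962, 2.9906).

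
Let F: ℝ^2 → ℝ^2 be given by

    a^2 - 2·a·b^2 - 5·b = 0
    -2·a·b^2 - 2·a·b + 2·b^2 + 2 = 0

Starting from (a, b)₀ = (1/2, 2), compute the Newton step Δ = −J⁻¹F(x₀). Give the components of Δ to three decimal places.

At (1/2, 2): F = (-13.750, 4.000).
Jacobian J = [[2·a - 2·b^2, -4·a·b - 5], [-2·b^2 - 2·b, -4·a·b - 2·a + 4·b]].
At the point, J = [[-7.000, -9.000], [-12.000, 3.000]] (det J = -129.000).
Solving J·Δ = −F gives Δ = (-0.041, -1.496).

(-0.041, -1.496)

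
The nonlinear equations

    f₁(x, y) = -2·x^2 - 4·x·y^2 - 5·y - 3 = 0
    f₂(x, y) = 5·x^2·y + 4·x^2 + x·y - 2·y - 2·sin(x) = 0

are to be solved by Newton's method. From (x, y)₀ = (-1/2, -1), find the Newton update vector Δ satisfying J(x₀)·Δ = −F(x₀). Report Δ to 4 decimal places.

At (-1/2, -1): F = (3.5000, 3.208851).
Jacobian J = [[-4·x - 4·y^2, -8·x·y - 5], [10·x·y + 8·x + y - 2·cos(x), 5·x^2 + x - 2]].
At the point, J = [[-2.0000, -9.0000], [-1.755165, -1.2500]] (det J = -13.296486).
Solving J·Δ = −F gives Δ = (1.8429, -0.0207).

(1.8429, -0.0207)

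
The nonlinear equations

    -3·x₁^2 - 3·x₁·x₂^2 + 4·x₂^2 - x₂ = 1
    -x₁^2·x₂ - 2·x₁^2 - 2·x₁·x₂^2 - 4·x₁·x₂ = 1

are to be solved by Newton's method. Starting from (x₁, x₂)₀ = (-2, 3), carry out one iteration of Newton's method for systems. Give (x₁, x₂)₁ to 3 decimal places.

At (-2, 3): F = (74.000, 39.000).
Jacobian J = [[-6·x₁ - 3·x₂^2, -6·x₁·x₂ + 8·x₂ - 1], [-2·x₁·x₂ - 4·x₁ - 2·x₂^2 - 4·x₂, -x₁^2 - 4·x₁·x₂ - 4·x₁]].
At the point, J = [[-15.000, 59.000], [-10.000, 28.000]] (det J = 170.000).
Solving J·Δ = −F gives Δ = (1.347, -0.912).
Then the next iterate is (x₁, x₂)₁ = (-0.653, 2.088).

(-0.653, 2.088)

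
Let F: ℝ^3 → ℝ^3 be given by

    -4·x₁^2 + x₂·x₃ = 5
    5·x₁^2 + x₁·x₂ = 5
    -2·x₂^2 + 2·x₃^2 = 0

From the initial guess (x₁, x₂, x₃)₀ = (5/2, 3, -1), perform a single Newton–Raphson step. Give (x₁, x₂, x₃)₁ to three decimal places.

At (5/2, 3, -1): F = (-33.000, 33.750, -16.000).
Jacobian J = [[-8·x₁, x₃, x₂], [10·x₁ + x₂, x₁, 0], [0, -4·x₂, 4·x₃]].
At the point, J = [[-20.000, -1.000, 3.000], [28.000, 2.500, 0.000], [0.000, -12.000, -4.000]] (det J = -920.000).
Solving J·Δ = −F gives Δ = (-0.978, -2.543, 3.630).
Then the next iterate is (x₁, x₂, x₃)₁ = (1.522, 0.457, 2.630).

(1.522, 0.457, 2.630)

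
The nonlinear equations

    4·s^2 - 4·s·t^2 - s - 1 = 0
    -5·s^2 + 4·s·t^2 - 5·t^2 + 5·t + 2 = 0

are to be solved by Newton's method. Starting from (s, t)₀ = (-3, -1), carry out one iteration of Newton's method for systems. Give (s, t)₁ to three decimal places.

(-1.762, -0.413)

At (-3, -1): F = (50.000, -65.000).
Jacobian J = [[8·s - 4·t^2 - 1, -8·s·t], [-10·s + 4·t^2, 8·s·t - 10·t + 5]].
At the point, J = [[-29.000, -24.000], [34.000, 39.000]] (det J = -315.000).
Solving J·Δ = −F gives Δ = (1.238, 0.587).
Then the next iterate is (s, t)₁ = (-1.762, -0.413).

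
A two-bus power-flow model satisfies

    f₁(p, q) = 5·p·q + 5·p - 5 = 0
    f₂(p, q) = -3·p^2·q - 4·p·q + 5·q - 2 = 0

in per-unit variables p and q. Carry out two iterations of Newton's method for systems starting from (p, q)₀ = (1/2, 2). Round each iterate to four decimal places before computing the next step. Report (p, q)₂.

At (1/2, 2): F = (2.5000, 2.5000).
Jacobian J = [[5·q + 5, 5·p], [-6·p·q - 4·q, -3·p^2 - 4·p + 5]].
At the point, J = [[15.0000, 2.5000], [-14.0000, 2.2500]] (det J = 68.7500).
Solving J·Δ = −F gives Δ = (0.0091, -1.0545).
Then the next iterate is (p, q)₁ = (0.5091, 0.9455).
Round to (0.5091, 0.9455) and repeat: F = (-0.047730, 0.066912), J = [[9.7275, 2.5455], [-6.670124, 2.186052]].
Δ = (0.0072, -0.0087), so (p, q)₂ = (0.5163, 0.9368).

(0.5163, 0.9368)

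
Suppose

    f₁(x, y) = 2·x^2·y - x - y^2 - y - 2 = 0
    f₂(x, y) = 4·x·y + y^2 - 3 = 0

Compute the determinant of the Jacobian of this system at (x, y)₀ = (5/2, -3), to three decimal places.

86.000

J = [[4·x·y - 1, 2·x^2 - 2·y - 1], [4·y, 4·x + 2·y]].
At the point, J = [[-31.000, 17.500], [-12.000, 4.000]].
det J = 86.000.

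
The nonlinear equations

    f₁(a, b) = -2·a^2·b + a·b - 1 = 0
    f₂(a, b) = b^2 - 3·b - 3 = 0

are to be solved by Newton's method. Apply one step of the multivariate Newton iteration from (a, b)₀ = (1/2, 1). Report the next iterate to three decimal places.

At (1/2, 1): F = (-1.000, -5.000).
Jacobian J = [[-4·a·b + b, -2·a^2 + a], [0, 2·b - 3]].
At the point, J = [[-1.000, 0.000], [0.000, -1.000]] (det J = 1.000).
Solving J·Δ = −F gives Δ = (-1.000, -5.000).
Then the next iterate is (a, b)₁ = (-0.500, -4.000).

(-0.500, -4.000)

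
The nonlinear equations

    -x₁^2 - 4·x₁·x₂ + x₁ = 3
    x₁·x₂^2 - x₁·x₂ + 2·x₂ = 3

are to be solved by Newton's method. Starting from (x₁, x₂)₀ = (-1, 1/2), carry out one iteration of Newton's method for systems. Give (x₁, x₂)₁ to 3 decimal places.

(-1.333, 1.333)

At (-1, 1/2): F = (-3.000, -1.750).
Jacobian J = [[-2·x₁ - 4·x₂ + 1, -4·x₁], [x₂^2 - x₂, 2·x₁·x₂ - x₁ + 2]].
At the point, J = [[1.000, 4.000], [-0.250, 2.000]] (det J = 3.000).
Solving J·Δ = −F gives Δ = (-0.333, 0.833).
Then the next iterate is (x₁, x₂)₁ = (-1.333, 1.333).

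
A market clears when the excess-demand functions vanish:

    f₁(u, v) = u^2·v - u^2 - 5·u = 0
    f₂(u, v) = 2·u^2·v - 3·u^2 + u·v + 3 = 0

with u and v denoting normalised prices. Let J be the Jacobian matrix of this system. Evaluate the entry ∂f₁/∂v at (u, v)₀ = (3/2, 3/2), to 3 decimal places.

∂f₁/∂v = u^2.
At (3/2, 3/2) this is 2.250.

2.250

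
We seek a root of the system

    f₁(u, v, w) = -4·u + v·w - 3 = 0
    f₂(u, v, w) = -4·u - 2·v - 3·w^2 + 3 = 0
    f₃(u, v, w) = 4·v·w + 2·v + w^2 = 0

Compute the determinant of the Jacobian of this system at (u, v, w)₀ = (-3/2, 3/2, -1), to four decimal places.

-20.0000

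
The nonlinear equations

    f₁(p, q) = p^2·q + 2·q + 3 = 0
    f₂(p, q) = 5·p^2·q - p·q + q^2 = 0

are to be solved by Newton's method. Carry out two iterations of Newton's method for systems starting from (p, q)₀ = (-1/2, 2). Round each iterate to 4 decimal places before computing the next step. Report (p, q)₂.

(-1.5708, -1.5790)

At (-1/2, 2): F = (7.5000, 7.5000).
Jacobian J = [[2·p·q, p^2 + 2], [10·p·q - q, 5·p^2 - p + 2·q]].
At the point, J = [[-2.0000, 2.2500], [-12.0000, 5.7500]] (det J = 15.5000).
Solving J·Δ = −F gives Δ = (-1.6935, -4.8387).
Then the next iterate is (p, q)₁ = (-2.1935, -2.8387).
Round to (-2.1935, -2.8387) and repeat: F = (-16.335641, -66.459676), J = [[12.453377, 6.811442], [65.105584, 20.573311]].
Δ = (0.6227, 1.2597), so (p, q)₂ = (-1.5708, -1.5790).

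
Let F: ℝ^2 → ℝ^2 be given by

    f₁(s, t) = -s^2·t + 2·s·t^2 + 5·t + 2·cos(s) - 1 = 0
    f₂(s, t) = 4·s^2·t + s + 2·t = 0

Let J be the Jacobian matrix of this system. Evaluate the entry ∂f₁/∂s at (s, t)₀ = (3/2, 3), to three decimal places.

7.005

∂f₁/∂s = -2·s·t + 2·t^2 - 2·sin(s).
At (3/2, 3) this is 7.005.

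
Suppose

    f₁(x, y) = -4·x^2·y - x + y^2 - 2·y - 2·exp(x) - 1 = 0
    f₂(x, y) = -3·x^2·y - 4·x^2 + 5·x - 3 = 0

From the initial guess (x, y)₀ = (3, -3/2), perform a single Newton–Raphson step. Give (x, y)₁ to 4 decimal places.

At (3, -3/2): F = (15.078926, 16.5000).
Jacobian J = [[-8·x·y - 2·exp(x) - 1, -4·x^2 + 2·y - 2], [-6·x·y - 8·x + 5, -3·x^2]].
At the point, J = [[-5.171074, -41.0000], [8.0000, -27.0000]] (det J = 467.618994).
Solving J·Δ = −F gives Δ = (-0.5760, 0.4404).
Then the next iterate is (x, y)₁ = (2.4240, -1.0596).

(2.4240, -1.0596)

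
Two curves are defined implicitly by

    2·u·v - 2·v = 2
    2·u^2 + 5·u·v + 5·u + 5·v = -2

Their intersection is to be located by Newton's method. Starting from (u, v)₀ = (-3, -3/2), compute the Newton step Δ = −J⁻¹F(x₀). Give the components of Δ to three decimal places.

(0.698, 0.988)

At (-3, -3/2): F = (10.000, 20.000).
Jacobian J = [[2·v, 2·u - 2], [4·u + 5·v + 5, 5·u + 5]].
At the point, J = [[-3.000, -8.000], [-14.500, -10.000]] (det J = -86.000).
Solving J·Δ = −F gives Δ = (0.698, 0.988).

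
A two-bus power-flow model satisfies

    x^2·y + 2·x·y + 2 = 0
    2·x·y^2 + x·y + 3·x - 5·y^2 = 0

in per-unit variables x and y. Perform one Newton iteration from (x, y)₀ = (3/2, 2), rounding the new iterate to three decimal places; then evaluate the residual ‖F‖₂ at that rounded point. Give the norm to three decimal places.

At (3/2, 2): F = (12.500, -0.500).
Jacobian J = [[2·x·y + 2·y, x^2 + 2·x], [2·y^2 + y + 3, 4·x·y + x - 10·y]].
At the point, J = [[10.000, 5.250], [13.000, -6.500]] (det J = -133.250).
Solving J·Δ = −F gives Δ = (-0.590, -1.257).
Then the next iterate is (x, y)₁ = (0.910, 0.743).
Re-evaluating at (0.910, 0.743): F = (3.96754, 1.65061), so ‖F‖₂ = 4.297.

4.297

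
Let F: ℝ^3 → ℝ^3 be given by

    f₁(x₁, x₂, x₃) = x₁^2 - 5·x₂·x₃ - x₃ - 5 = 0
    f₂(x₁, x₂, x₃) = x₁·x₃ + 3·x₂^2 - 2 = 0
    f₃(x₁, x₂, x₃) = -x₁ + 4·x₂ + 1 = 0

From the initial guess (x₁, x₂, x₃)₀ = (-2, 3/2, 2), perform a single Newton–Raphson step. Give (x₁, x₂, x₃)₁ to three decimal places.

At (-2, 3/2, 2): F = (-18.000, 0.750, 9.000).
Jacobian J = [[2·x₁, -5·x₃, -5·x₂ - 1], [x₃, 6·x₂, x₁], [-1, 4, 0]].
At the point, J = [[-4.000, -10.000, -8.500], [2.000, 9.000, -2.000], [-1.000, 4.000, 0.000]] (det J = -196.500).
Solving J·Δ = −F gives Δ = (3.557, -1.361, -2.191).
Then the next iterate is (x₁, x₂, x₃)₁ = (1.557, 0.139, -0.191).

(1.557, 0.139, -0.191)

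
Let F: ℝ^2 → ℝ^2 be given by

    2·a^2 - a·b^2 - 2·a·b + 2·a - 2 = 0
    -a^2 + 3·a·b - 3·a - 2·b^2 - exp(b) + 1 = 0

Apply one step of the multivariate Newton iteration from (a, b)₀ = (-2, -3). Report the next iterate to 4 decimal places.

At (-2, -3): F = (8.0000, 2.950213).
Jacobian J = [[4·a - b^2 - 2·b + 2, -2·a·b - 2·a], [-2·a + 3·b - 3, 3·a - 4·b - exp(b)]].
At the point, J = [[-9.0000, -8.0000], [-8.0000, 5.950213]] (det J = -117.551916).
Solving J·Δ = −F gives Δ = (0.6057, 0.3186).
Then the next iterate is (a, b)₁ = (-1.3943, -2.6814).

(-1.3943, -2.6814)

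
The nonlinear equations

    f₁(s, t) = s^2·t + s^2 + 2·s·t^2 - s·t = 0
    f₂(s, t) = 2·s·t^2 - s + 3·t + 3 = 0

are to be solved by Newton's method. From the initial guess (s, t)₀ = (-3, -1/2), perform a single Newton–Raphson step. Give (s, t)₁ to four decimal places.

At (-3, -1/2): F = (1.5000, 3.0000).
Jacobian J = [[2·s·t + 2·s + 2·t^2 - t, s^2 + 4·s·t - s], [2·t^2 - 1, 4·s·t + 3]].
At the point, J = [[-2.0000, 18.0000], [-0.5000, 9.0000]] (det J = -9.0000).
Solving J·Δ = −F gives Δ = (-4.5000, -0.5833).
Then the next iterate is (s, t)₁ = (-7.5000, -1.0833).

(-7.5000, -1.0833)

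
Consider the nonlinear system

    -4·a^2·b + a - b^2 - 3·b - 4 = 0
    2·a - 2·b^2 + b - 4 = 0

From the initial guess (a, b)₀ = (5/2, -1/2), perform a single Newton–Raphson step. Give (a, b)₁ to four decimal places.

(2.0776, -0.2184)

At (5/2, -1/2): F = (12.2500, 0.0000).
Jacobian J = [[-8·a·b + 1, -4·a^2 - 2·b - 3], [2, -4·b + 1]].
At the point, J = [[11.0000, -27.0000], [2.0000, 3.0000]] (det J = 87.0000).
Solving J·Δ = −F gives Δ = (-0.4224, 0.2816).
Then the next iterate is (a, b)₁ = (2.0776, -0.2184).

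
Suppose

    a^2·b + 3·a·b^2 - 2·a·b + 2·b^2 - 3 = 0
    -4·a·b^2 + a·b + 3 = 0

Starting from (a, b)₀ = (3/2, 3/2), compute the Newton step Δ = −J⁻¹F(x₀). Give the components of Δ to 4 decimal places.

(4.1250, -2.3750)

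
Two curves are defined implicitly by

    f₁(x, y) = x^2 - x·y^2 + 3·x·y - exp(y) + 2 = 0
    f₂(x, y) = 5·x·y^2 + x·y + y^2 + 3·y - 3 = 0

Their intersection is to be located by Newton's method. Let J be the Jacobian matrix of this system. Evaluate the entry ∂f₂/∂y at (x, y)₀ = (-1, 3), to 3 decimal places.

-22.000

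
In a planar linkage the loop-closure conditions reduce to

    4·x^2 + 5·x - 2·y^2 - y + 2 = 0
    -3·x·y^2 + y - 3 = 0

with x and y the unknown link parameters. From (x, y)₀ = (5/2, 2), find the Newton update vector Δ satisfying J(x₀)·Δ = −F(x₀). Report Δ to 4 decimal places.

(-1.3619, -0.5054)

At (5/2, 2): F = (29.5000, -31.0000).
Jacobian J = [[8·x + 5, -4·y - 1], [-3·y^2, -6·x·y + 1]].
At the point, J = [[25.0000, -9.0000], [-12.0000, -29.0000]] (det J = -833.0000).
Solving J·Δ = −F gives Δ = (-1.3619, -0.5054).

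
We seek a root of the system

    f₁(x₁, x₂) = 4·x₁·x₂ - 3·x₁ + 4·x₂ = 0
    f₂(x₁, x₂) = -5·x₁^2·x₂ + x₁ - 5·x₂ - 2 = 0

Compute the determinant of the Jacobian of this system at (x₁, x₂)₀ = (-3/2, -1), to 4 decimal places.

85.7500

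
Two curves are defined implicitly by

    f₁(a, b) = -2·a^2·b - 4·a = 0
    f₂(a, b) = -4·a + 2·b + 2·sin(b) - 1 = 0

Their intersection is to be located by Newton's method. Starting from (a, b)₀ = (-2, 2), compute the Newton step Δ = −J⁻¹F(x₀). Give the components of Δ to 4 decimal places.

At (-2, 2): F = (-8.0000, 12.818595).
Jacobian J = [[-4·a·b - 4, -2·a^2], [-4, 2·cos(b) + 2]].
At the point, J = [[12.0000, -8.0000], [-4.0000, 1.167706]] (det J = -17.987524).
Solving J·Δ = −F gives Δ = (5.1818, 6.7726).

(5.1818, 6.7726)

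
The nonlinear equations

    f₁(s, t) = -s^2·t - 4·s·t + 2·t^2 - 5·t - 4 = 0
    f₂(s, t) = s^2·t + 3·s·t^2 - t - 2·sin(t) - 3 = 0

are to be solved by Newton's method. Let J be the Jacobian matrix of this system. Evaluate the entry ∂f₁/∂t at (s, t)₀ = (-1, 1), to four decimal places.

2.0000

∂f₁/∂t = -s^2 - 4·s + 4·t - 5.
At (-1, 1) this is 2.0000.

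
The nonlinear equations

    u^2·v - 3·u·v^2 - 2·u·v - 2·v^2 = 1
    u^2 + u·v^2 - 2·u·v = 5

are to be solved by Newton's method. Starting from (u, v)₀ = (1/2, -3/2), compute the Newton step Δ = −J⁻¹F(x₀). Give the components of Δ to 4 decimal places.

At (1/2, -3/2): F = (-7.7500, -2.1250).
Jacobian J = [[2·u·v - 3·v^2 - 2·v, u^2 - 6·u·v - 2·u - 4·v], [2·u + v^2 - 2·v, 2·u·v - 2·u]].
At the point, J = [[-5.2500, 9.7500], [6.2500, -2.5000]] (det J = -47.8125).
Solving J·Δ = −F gives Δ = (0.8386, 1.2464).

(0.8386, 1.2464)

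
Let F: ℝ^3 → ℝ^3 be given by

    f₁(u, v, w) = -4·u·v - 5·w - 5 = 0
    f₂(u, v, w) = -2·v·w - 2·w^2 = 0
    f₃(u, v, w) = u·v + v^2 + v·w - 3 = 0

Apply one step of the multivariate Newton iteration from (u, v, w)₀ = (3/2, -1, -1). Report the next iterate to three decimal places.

At (3/2, -1, -1): F = (6.000, -4.000, -2.500).
Jacobian J = [[-4·v, -4·u, -5], [0, -2·w, -2·v - 4·w], [v, u + 2·v + w, v]].
At the point, J = [[4.000, -6.000, -5.000], [0.000, 2.000, 6.000], [-1.000, -1.500, -1.000]] (det J = 54.000).
Solving J·Δ = −F gives Δ = (-1.870, -1.111, 1.037).
Then the next iterate is (u, v, w)₁ = (-0.370, -2.111, 0.037).

(-0.370, -2.111, 0.037)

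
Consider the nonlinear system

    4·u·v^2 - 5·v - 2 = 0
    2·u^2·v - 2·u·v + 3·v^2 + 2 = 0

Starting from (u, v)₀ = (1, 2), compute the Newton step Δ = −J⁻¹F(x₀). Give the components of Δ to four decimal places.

(0.7162, -1.4054)

At (1, 2): F = (4.0000, 14.0000).
Jacobian J = [[4·v^2, 8·u·v - 5], [4·u·v - 2·v, 2·u^2 - 2·u + 6·v]].
At the point, J = [[16.0000, 11.0000], [4.0000, 12.0000]] (det J = 148.0000).
Solving J·Δ = −F gives Δ = (0.7162, -1.4054).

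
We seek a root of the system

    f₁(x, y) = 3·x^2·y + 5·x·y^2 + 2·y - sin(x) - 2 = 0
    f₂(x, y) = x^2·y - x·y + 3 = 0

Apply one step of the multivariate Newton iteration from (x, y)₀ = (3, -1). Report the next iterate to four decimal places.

(1.7043, -1.5798)

At (3, -1): F = (-16.141120, -3.0000).
Jacobian J = [[6·x·y + 5·y^2 - cos(x), 3·x^2 + 10·x·y + 2], [2·x·y - y, x^2 - x]].
At the point, J = [[-12.010008, -1.0000], [-5.0000, 6.0000]] (det J = -77.060045).
Solving J·Δ = −F gives Δ = (-1.2957, -0.5798).
Then the next iterate is (x, y)₁ = (1.7043, -1.5798).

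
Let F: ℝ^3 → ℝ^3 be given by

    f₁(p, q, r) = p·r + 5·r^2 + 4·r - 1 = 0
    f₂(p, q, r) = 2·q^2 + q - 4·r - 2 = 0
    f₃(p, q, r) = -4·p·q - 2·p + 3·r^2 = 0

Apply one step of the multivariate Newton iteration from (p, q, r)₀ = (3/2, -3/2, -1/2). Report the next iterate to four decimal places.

(-0.5948, -3.2241, 2.4052)

At (3/2, -3/2, -1/2): F = (-2.5000, 3.0000, 6.7500).
Jacobian J = [[r, 0, p + 10·r + 4], [0, 4·q + 1, -4], [-4·q - 2, -4·p, 6·r]].
At the point, J = [[-0.5000, 0.0000, 0.5000], [0.0000, -5.0000, -4.0000], [4.0000, -6.0000, -3.0000]] (det J = 14.5000).
Solving J·Δ = −F gives Δ = (-2.0948, -1.7241, 2.9052).
Then the next iterate is (p, q, r)₁ = (-0.5948, -3.2241, 2.4052).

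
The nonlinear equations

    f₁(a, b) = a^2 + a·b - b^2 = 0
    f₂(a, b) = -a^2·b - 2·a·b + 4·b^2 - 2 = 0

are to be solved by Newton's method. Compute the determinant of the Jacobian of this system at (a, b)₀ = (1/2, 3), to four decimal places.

J = [[2·a + b, a - 2·b], [-2·a·b - 2·b, -a^2 - 2·a + 8·b]].
At the point, J = [[4.0000, -5.5000], [-9.0000, 22.7500]].
det J = 41.5000.

41.5000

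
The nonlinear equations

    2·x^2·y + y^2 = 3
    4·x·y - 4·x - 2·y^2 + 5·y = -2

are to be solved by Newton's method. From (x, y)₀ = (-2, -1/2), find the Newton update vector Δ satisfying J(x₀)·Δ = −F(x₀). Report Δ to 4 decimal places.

(1.8487, -0.0921)

At (-2, -1/2): F = (-6.7500, 11.0000).
Jacobian J = [[4·x·y, 2·x^2 + 2·y], [4·y - 4, 4·x - 4·y + 5]].
At the point, J = [[4.0000, 7.0000], [-6.0000, -1.0000]] (det J = 38.0000).
Solving J·Δ = −F gives Δ = (1.8487, -0.0921).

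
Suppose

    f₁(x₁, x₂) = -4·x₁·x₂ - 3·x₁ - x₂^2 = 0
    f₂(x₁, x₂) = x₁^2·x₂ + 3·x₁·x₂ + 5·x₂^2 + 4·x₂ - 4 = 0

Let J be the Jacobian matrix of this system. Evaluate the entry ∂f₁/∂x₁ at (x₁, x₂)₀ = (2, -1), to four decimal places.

∂f₁/∂x₁ = -4·x₂ - 3.
At (2, -1) this is 1.0000.

1.0000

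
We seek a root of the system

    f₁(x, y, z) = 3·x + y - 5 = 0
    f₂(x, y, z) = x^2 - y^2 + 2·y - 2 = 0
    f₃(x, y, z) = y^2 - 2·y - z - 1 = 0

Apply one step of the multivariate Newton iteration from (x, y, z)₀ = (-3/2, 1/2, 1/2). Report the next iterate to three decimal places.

(0.167, 4.500, -5.750)

At (-3/2, 1/2, 1/2): F = (-9.000, 1.000, -2.250).
Jacobian J = [[3, 1, 0], [2·x, -2·y + 2, 0], [0, 2·y - 2, -1]].
At the point, J = [[3.000, 1.000, 0.000], [-3.000, 1.000, 0.000], [0.000, -1.000, -1.000]] (det J = -6.000).
Solving J·Δ = −F gives Δ = (1.667, 4.000, -6.250).
Then the next iterate is (x, y, z)₁ = (0.167, 4.500, -5.750).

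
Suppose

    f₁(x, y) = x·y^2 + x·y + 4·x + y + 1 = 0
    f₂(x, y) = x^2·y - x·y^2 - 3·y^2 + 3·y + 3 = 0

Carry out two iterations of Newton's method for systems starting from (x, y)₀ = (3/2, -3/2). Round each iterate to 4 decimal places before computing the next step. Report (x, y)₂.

(-0.0296, -0.7431)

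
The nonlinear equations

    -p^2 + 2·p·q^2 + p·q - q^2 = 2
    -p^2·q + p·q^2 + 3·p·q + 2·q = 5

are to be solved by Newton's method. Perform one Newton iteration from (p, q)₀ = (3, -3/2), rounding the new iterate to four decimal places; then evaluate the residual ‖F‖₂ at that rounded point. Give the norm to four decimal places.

At (3, -3/2): F = (-4.2500, -1.2500).
Jacobian J = [[-2·p + 2·q^2 + q, 4·p·q + p - 2·q], [-2·p·q + q^2 + 3·q, -p^2 + 2·p·q + 3·p + 2]].
At the point, J = [[-3.0000, -12.0000], [6.7500, -7.0000]] (det J = 102.0000).
Solving J·Δ = −F gives Δ = (-0.1446, -0.3180).
Then the next iterate is (p, q)₁ = (2.8554, -1.8180).
Re-evaluating at (2.8554, -1.8180): F = (0.225352, 0.050816), so ‖F‖₂ = 0.2310.

0.2310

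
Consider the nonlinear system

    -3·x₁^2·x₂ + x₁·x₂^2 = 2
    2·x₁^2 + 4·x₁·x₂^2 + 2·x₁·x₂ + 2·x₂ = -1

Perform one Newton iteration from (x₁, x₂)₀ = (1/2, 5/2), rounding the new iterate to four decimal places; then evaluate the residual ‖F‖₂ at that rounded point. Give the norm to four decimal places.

3.4346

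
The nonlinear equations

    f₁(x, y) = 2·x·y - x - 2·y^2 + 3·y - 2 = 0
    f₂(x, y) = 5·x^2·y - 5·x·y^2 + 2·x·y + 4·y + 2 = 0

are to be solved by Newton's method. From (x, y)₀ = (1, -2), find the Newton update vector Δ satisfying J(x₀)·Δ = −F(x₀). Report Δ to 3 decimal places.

(0.314, 1.736)

At (1, -2): F = (-21.000, -40.000).
Jacobian J = [[2·y - 1, 2·x - 4·y + 3], [10·x·y - 5·y^2 + 2·y, 5·x^2 - 10·x·y + 2·x + 4]].
At the point, J = [[-5.000, 13.000], [-44.000, 31.000]] (det J = 417.000).
Solving J·Δ = −F gives Δ = (0.314, 1.736).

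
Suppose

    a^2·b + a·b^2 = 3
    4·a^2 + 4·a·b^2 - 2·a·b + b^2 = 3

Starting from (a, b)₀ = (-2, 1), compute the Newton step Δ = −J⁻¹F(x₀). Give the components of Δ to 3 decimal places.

(-0.333, 1.467)

At (-2, 1): F = (-1.000, 10.000).
Jacobian J = [[2·a·b + b^2, a^2 + 2·a·b], [8·a + 4·b^2 - 2·b, 8·a·b - 2·a + 2·b]].
At the point, J = [[-3.000, 0.000], [-14.000, -10.000]] (det J = 30.000).
Solving J·Δ = −F gives Δ = (-0.333, 1.467).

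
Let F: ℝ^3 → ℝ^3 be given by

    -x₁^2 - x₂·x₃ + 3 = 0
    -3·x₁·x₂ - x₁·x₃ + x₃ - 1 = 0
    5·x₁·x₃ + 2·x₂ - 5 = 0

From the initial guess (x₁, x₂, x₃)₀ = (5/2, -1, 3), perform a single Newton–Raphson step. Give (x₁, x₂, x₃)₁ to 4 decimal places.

At (5/2, -1, 3): F = (-0.2500, 2.0000, 30.5000).
Jacobian J = [[-2·x₁, -x₃, -x₂], [-3·x₂ - x₃, -3·x₁, -x₁ + 1], [5·x₃, 2, 5·x₁]].
At the point, J = [[-5.0000, -3.0000, 1.0000], [0.0000, -7.5000, -1.5000], [15.0000, 2.0000, 12.5000]] (det J = 633.7500).
Solving J·Δ = −F gives Δ = (-0.7380, 0.5966, -1.6499).
Then the next iterate is (x₁, x₂, x₃)₁ = (1.7620, -0.4034, 1.3501).

(1.7620, -0.4034, 1.3501)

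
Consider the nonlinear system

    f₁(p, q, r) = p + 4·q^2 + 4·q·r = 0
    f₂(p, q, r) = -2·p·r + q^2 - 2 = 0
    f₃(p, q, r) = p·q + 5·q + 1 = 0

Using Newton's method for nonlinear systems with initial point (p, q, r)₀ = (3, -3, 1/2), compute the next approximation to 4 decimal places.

At (3, -3, 1/2): F = (33.0000, 4.0000, -23.0000).
Jacobian J = [[1, 8·q + 4·r, 4·q], [-2·r, 2·q, -2·p], [q, p + 5, 0]].
At the point, J = [[1.0000, -22.0000, -12.0000], [-1.0000, -6.0000, -6.0000], [-3.0000, 8.0000, 0.0000]] (det J = -36.0000).
Solving J·Δ = −F gives Δ = (-5.0000, 1.0000, 0.5000).
Then the next iterate is (p, q, r)₁ = (-2.0000, -2.0000, 1.0000).

(-2.0000, -2.0000, 1.0000)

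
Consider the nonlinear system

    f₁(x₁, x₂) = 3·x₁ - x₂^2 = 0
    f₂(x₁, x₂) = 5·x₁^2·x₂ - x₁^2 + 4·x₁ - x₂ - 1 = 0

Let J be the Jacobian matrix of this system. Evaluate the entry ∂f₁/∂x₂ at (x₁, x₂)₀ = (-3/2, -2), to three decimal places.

4.000

∂f₁/∂x₂ = -2·x₂.
At (-3/2, -2) this is 4.000.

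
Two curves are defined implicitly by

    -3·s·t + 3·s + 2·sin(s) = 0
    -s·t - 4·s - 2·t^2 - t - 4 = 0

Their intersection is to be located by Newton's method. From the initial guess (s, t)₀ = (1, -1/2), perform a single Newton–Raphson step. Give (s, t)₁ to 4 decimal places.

At (1, -1/2): F = (6.182942, -7.5000).
Jacobian J = [[-3·t + 2·cos(s) + 3, -3·s], [-t - 4, -s - 4·t - 1]].
At the point, J = [[5.580605, -3.0000], [-3.5000, 0.0000]] (det J = -10.5000).
Solving J·Δ = −F gives Δ = (-2.1429, -1.9252).
Then the next iterate is (s, t)₁ = (-1.1429, -2.4252).

(-1.1429, -2.4252)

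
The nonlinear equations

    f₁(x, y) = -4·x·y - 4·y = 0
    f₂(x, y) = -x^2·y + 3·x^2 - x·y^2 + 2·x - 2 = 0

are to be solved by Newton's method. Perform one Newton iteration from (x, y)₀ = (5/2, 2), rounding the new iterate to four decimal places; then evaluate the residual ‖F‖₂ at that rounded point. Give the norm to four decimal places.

At (5/2, 2): F = (-28.0000, -0.7500).
Jacobian J = [[-4·y, -4·x - 4], [-2·x·y + 6·x - y^2 + 2, -x^2 - 2·x·y]].
At the point, J = [[-8.0000, -14.0000], [3.0000, -16.2500]] (det J = 172.0000).
Solving J·Δ = −F gives Δ = (-2.5843, -0.5233).
Then the next iterate is (x, y)₁ = (-0.0843, 1.4767).
Re-evaluating at (-0.0843, 1.4767): F = (-5.408857, -1.973946), so ‖F‖₂ = 5.7578.

5.7578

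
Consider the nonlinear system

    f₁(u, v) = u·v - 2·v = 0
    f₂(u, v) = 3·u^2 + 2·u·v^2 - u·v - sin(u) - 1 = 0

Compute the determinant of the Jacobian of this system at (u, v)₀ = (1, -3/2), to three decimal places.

21.960

J = [[v, u - 2], [6·u + 2·v^2 - v - cos(u), 4·u·v - u]].
At the point, J = [[-1.500, -1.000], [11.45970, -7.000]].
det J = 21.960.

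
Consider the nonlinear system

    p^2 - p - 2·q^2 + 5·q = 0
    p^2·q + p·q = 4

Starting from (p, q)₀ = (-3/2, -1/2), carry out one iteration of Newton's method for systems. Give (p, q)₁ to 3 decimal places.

(1.619, 1.175)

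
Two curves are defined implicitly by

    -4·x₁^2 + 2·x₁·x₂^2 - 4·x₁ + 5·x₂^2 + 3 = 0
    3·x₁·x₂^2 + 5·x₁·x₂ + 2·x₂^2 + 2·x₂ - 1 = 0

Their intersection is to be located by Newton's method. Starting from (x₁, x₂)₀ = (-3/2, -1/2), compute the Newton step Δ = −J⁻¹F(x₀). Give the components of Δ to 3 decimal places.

(0.026, 0.360)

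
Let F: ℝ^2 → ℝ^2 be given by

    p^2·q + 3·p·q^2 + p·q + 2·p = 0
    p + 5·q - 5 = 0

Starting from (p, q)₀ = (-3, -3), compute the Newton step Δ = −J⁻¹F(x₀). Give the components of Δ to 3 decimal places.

At (-3, -3): F = (-105.000, -23.000).
Jacobian J = [[2·p·q + 3·q^2 + q + 2, p^2 + 6·p·q + p], [1, 5]].
At the point, J = [[44.000, 60.000], [1.000, 5.000]] (det J = 160.000).
Solving J·Δ = −F gives Δ = (-5.344, 5.669).

(-5.344, 5.669)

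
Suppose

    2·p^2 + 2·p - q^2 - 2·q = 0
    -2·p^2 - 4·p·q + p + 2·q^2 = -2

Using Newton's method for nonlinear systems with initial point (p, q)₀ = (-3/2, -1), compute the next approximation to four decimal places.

(-0.8750, -0.4375)

At (-3/2, -1): F = (2.5000, -8.0000).
Jacobian J = [[4·p + 2, -2·q - 2], [-4·p - 4·q + 1, -4·p + 4·q]].
At the point, J = [[-4.0000, 0.0000], [11.0000, 2.0000]] (det J = -8.0000).
Solving J·Δ = −F gives Δ = (0.6250, 0.5625).
Then the next iterate is (p, q)₁ = (-0.8750, -0.4375).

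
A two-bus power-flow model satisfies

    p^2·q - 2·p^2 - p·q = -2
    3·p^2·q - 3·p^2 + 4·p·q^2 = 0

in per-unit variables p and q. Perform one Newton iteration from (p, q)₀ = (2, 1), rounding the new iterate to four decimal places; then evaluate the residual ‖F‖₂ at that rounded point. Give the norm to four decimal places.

2.5990

At (2, 1): F = (-4.0000, 8.0000).
Jacobian J = [[2·p·q - 4·p - q, p^2 - p], [6·p·q - 6·p + 4·q^2, 3·p^2 + 8·p·q]].
At the point, J = [[-5.0000, 2.0000], [4.0000, 28.0000]] (det J = -148.0000).
Solving J·Δ = −F gives Δ = (-0.8649, -0.1622).
Then the next iterate is (p, q)₁ = (1.1351, 0.8378).
Re-evaluating at (1.1351, 0.8378): F = (-0.448426, 2.559986), so ‖F‖₂ = 2.5990.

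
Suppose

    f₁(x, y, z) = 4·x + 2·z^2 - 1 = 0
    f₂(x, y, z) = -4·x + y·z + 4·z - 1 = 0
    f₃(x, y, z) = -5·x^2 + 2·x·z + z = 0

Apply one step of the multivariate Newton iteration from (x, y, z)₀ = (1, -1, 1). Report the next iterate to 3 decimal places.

(0.477, 1.091, 0.273)

At (1, -1, 1): F = (5.000, -2.000, -2.000).
Jacobian J = [[4, 0, 4·z], [-4, z, y + 4], [-10·x + 2·z, 0, 2·x + 1]].
At the point, J = [[4.000, 0.000, 4.000], [-4.000, 1.000, 3.000], [-8.000, 0.000, 3.000]] (det J = 44.000).
Solving J·Δ = −F gives Δ = (-0.523, 2.091, -0.727).
Then the next iterate is (x, y, z)₁ = (0.477, 1.091, 0.273).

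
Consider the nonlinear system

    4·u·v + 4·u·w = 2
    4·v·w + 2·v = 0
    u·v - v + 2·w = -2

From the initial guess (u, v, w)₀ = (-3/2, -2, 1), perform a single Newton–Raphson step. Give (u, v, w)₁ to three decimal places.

(1.441, -1.882, -0.412)

At (-3/2, -2, 1): F = (4.000, -12.000, 9.000).
Jacobian J = [[4·v + 4·w, 4·u, 4·u], [0, 4·w + 2, 4·v], [v, u - 1, 2]].
At the point, J = [[-4.000, -6.000, -6.000], [0.000, 6.000, -8.000], [-2.000, -2.500, 2.000]] (det J = -136.000).
Solving J·Δ = −F gives Δ = (2.941, 0.118, -1.412).
Then the next iterate is (u, v, w)₁ = (1.441, -1.882, -0.412).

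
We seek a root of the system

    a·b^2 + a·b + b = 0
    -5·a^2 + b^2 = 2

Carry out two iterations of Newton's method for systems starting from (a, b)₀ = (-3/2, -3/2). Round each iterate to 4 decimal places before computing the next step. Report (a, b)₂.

(-0.0034, -0.4000)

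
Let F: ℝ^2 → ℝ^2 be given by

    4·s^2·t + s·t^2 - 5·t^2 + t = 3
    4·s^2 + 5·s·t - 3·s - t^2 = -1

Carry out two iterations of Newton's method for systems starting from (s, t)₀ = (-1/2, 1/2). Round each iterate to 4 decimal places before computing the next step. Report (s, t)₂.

(0.9081, -0.6299)

At (-1/2, 1/2): F = (-3.3750, 2.0000).
Jacobian J = [[8·s·t + t^2, 4·s^2 + 2·s·t - 10·t + 1], [8·s + 5·t - 3, 5·s - 2·t]].
At the point, J = [[-1.7500, -3.5000], [-4.5000, -3.5000]] (det J = -9.6250).
Solving J·Δ = −F gives Δ = (1.9545, -1.9416).
Then the next iterate is (s, t)₁ = (1.4545, -1.4416).
Round to (1.4545, -1.4416) and repeat: F = (-24.009120, -7.463466), J = [[-14.696247, 19.684667], [1.4280, 10.1557]].
Δ = (-0.5464, 0.8117), so (s, t)₂ = (0.9081, -0.6299).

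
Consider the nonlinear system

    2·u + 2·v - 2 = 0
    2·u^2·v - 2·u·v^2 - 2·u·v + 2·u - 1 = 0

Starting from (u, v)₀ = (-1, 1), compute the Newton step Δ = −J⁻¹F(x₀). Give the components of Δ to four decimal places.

At (-1, 1): F = (-2.0000, 3.0000).
Jacobian J = [[2, 2], [4·u·v - 2·v^2 - 2·v + 2, 2·u^2 - 4·u·v - 2·u]].
At the point, J = [[2.0000, 2.0000], [-6.0000, 8.0000]] (det J = 28.0000).
Solving J·Δ = −F gives Δ = (0.7857, 0.2143).

(0.7857, 0.2143)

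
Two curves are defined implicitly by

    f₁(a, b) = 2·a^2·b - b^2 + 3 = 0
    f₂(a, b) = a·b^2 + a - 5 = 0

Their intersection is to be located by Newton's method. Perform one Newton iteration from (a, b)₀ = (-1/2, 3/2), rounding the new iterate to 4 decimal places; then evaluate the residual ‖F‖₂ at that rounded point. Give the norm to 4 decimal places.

At (-1/2, 3/2): F = (1.5000, -6.6250).
Jacobian J = [[4·a·b, 2·a^2 - 2·b], [b^2 + 1, 2·a·b]].
At the point, J = [[-3.0000, -2.5000], [3.2500, -1.5000]] (det J = 12.6250).
Solving J·Δ = −F gives Δ = (1.4901, -1.1881).
Then the next iterate is (a, b)₁ = (0.9901, 0.3119).
Re-evaluating at (0.9901, 0.3119): F = (3.514228, -3.913581), so ‖F‖₂ = 5.2598.

5.2598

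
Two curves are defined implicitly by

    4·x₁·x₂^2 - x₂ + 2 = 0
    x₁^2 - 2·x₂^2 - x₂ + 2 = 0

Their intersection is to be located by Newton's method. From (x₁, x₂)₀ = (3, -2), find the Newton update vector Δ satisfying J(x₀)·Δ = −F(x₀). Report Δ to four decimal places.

(-1.5000, 0.5714)

At (3, -2): F = (52.0000, 5.0000).
Jacobian J = [[4·x₂^2, 8·x₁·x₂ - 1], [2·x₁, -4·x₂ - 1]].
At the point, J = [[16.0000, -49.0000], [6.0000, 7.0000]] (det J = 406.0000).
Solving J·Δ = −F gives Δ = (-1.5000, 0.5714).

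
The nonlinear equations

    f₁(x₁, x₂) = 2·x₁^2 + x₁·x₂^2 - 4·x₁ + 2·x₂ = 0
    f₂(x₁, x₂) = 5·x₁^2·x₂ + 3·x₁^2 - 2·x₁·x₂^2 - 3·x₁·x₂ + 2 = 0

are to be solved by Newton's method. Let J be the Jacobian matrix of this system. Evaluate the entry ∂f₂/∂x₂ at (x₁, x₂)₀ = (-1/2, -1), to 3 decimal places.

0.750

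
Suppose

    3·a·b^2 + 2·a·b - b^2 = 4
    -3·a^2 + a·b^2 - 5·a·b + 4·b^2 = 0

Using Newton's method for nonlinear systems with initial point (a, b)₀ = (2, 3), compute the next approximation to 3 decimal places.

(1.340, 2.082)

At (2, 3): F = (53.000, 12.000).
Jacobian J = [[3·b^2 + 2·b, 6·a·b + 2·a - 2·b], [-6·a + b^2 - 5·b, 2·a·b - 5·a + 8·b]].
At the point, J = [[33.000, 34.000], [-18.000, 26.000]] (det J = 1470.000).
Solving J·Δ = −F gives Δ = (-0.660, -0.918).
Then the next iterate is (a, b)₁ = (1.340, 2.082).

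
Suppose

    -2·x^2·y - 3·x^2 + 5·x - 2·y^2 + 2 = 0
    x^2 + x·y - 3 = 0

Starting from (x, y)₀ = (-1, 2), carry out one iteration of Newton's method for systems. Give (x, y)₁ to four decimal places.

(-2.1579, -2.0000)

At (-1, 2): F = (-18.0000, -4.0000).
Jacobian J = [[-4·x·y - 6·x + 5, -2·x^2 - 4·y], [2·x + y, x]].
At the point, J = [[19.0000, -10.0000], [0.0000, -1.0000]] (det J = -19.0000).
Solving J·Δ = −F gives Δ = (-1.1579, -4.0000).
Then the next iterate is (x, y)₁ = (-2.1579, -2.0000).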